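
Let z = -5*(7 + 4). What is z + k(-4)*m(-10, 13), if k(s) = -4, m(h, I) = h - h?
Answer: -55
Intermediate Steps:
m(h, I) = 0
z = -55 (z = -5*11 = -55)
z + k(-4)*m(-10, 13) = -55 - 4*0 = -55 + 0 = -55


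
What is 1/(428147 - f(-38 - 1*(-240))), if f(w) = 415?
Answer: 1/427732 ≈ 2.3379e-6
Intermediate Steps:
1/(428147 - f(-38 - 1*(-240))) = 1/(428147 - 1*415) = 1/(428147 - 415) = 1/427732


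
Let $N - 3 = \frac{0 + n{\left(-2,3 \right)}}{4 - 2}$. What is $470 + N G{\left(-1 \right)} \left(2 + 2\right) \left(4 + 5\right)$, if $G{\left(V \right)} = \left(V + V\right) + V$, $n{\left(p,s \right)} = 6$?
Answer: $-178$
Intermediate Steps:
$G{\left(V \right)} = 3 V$ ($G{\left(V \right)} = 2 V + V = 3 V$)
$N = 6$ ($N = 3 + \frac{0 + 6}{4 - 2} = 3 + \frac{6}{2} = 3 + 6 \cdot \frac{1}{2} = 3 + 3 = 6$)
$470 + N G{\left(-1 \right)} \left(2 + 2\right) \left(4 + 5\right) = 470 + 6 \cdot 3 \left(-1\right) \left(2 + 2\right) \left(4 + 5\right) = 470 + 6 \left(-3\right) 4 \cdot 9 = 470 - 648 = -178$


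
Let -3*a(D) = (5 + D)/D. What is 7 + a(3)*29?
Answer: -169/9 ≈ -18.778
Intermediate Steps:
a(D) = -(5 + D)/(3*D)
7 + a(3)*29 = 7 + ((1/3)*(-5 - 1*3)/3)*29 = 7 + ((1/3)*(1/3)*(-5 - 3))*29 = 7 + ((1/3)*(1/3)*(-8))*29 = 7 - 8/9*29 = 7 - 232/9 = -169/9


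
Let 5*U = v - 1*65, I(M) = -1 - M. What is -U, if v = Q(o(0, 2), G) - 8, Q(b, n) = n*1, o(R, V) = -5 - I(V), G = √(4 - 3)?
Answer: 72/5 ≈ 14.400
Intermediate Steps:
G = 1 (G = √1 = 1)
o(R, V) = -4 + V (o(R, V) = -5 - (-1 - V) = -5 + (1 + V) = -4 + V)
Q(b, n) = n
v = -7 (v = 1 - 8 = -7)
U = -72/5 (U = (-7 - 1*65)/5 = (-7 - 65)/5 = (⅕)*(-72) = -72/5 ≈ -14.400)
-U = -1*(-72/5) = 72/5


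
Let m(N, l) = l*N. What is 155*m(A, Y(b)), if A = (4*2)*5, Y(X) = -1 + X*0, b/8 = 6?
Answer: -6200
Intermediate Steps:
b = 48 (b = 8*6 = 48)
Y(X) = -1 (Y(X) = -1 + 0 = -1)
A = 40 (A = 8*5 = 40)
m(N, l) = N*l
155*m(A, Y(b)) = 155*(40*(-1)) = 155*(-40) = -6200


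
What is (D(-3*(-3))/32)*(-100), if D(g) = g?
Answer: -225/8 ≈ -28.125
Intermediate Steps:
(D(-3*(-3))/32)*(-100) = (-3*(-3)/32)*(-100) = (9*(1/32))*(-100) = (9/32)*(-100) = -225/8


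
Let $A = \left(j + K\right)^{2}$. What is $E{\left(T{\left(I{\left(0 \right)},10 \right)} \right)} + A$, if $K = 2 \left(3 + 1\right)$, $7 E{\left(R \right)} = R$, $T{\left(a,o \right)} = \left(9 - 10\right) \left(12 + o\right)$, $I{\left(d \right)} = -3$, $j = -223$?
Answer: $\frac{323553}{7} \approx 46222.0$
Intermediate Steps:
$T{\left(a,o \right)} = -12 - o$ ($T{\left(a,o \right)} = - (12 + o) = -12 - o$)
$E{\left(R \right)} = \frac{R}{7}$
$K = 8$ ($K = 2 \cdot 4 = 8$)
$A = 46225$ ($A = \left(-223 + 8\right)^{2} = \left(-215\right)^{2} = 46225$)
$E{\left(T{\left(I{\left(0 \right)},10 \right)} \right)} + A = \frac{-12 - 10}{7} + 46225 = \frac{1}{7} \left(-22\right) + 46225 = - \frac{22}{7} + 46225 = \frac{323553}{7}$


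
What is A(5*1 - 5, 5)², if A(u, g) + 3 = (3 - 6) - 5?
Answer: 121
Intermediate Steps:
A(u, g) = -11 (A(u, g) = -3 + ((3 - 6) - 5) = -3 + (-3 - 5) = -3 - 8 = -11)
A(5*1 - 5, 5)² = (-11)² = 121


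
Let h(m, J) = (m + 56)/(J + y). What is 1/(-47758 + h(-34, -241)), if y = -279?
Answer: -260/12417091 ≈ -2.0939e-5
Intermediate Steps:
h(m, J) = (56 + m)/(-279 + J) (h(m, J) = (m + 56)/(J - 279) = (56 + m)/(-279 + J))
1/(-47758 + h(-34, -241)) = 1/(-47758 + (56 - 34)/(-279 - 241)) = 1/(-47758 + 22/(-520)) = 1/(-47758 - 1/520*22) = 1/(-47758 - 11/260) = 1/(-12417091/260) = -260/12417091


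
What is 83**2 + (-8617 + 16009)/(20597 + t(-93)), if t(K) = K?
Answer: 1605221/233 ≈ 6889.4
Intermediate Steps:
83**2 + (-8617 + 16009)/(20597 + t(-93)) = 83**2 + (-8617 + 16009)/(20597 - 93) = 6889 + 7392/20504 = 6889 + 7392*(1/20504) = 6889 + 84/233 = 1605221/233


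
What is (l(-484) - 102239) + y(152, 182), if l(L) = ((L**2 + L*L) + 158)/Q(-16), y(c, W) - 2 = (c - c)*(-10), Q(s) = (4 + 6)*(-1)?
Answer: -149104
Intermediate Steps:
Q(s) = -10 (Q(s) = 10*(-1) = -10)
y(c, W) = 2 (y(c, W) = 2 + (c - c)*(-10) = 2 + 0*(-10) = 2 + 0 = 2)
l(L) = -79/5 - L**2/5 (l(L) = ((L**2 + L*L) + 158)/(-10) = ((L**2 + L**2) + 158)*(-1/10) = (2*L**2 + 158)*(-1/10) = (158 + 2*L**2)*(-1/10) = -79/5 - L**2/5)
(l(-484) - 102239) + y(152, 182) = ((-79/5 - 1/5*(-484)**2) - 102239) + 2 = ((-79/5 - 1/5*234256) - 102239) + 2 = ((-79/5 - 234256/5) - 102239) + 2 = (-46867 - 102239) + 2 = -149106 + 2 = -149104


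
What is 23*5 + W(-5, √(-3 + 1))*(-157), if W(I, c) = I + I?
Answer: 1685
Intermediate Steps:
W(I, c) = 2*I
23*5 + W(-5, √(-3 + 1))*(-157) = 23*5 + (2*(-5))*(-157) = 115 - 10*(-157) = 115 + 1570 = 1685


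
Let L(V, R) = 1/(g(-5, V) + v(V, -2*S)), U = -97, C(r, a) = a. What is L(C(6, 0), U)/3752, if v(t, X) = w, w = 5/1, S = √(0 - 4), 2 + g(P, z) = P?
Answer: -1/7504 ≈ -0.00013326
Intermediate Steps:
g(P, z) = -2 + P
S = 2*I (S = √(-4) = 2*I ≈ 2.0*I)
w = 5 (w = 5*1 = 5)
v(t, X) = 5
L(V, R) = -½ (L(V, R) = 1/((-2 - 5) + 5) = 1/(-7 + 5) = 1/(-2) = -½)
L(C(6, 0), U)/3752 = -½/3752 = -½*1/3752 = -1/7504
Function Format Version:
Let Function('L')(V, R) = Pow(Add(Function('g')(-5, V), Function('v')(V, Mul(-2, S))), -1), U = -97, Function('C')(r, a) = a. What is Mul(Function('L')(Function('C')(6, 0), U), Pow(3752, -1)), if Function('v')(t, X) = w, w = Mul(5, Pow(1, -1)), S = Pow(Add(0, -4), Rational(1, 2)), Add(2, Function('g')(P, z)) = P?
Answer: Rational(-1, 7504) ≈ -0.00013326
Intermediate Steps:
Function('g')(P, z) = Add(-2, P)
S = Mul(2, I) (S = Pow(-4, Rational(1, 2)) = Mul(2, I) ≈ Mul(2.0000, I))
w = 5 (w = Mul(5, 1) = 5)
Function('v')(t, X) = 5
Function('L')(V, R) = Rational(-1, 2) (Function('L')(V, R) = Pow(Add(Add(-2, -5), 5), -1) = Pow(Add(-7, 5), -1) = Pow(-2, -1) = Rational(-1, 2))
Mul(Function('L')(Function('C')(6, 0), U), Pow(3752, -1)) = Mul(Rational(-1, 2), Pow(3752, -1)) = Mul(Rational(-1, 2), Rational(1, 3752)) = Rational(-1, 7504)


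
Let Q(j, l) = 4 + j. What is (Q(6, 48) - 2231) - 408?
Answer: -2629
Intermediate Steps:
(Q(6, 48) - 2231) - 408 = ((4 + 6) - 2231) - 408 = (10 - 2231) - 408 = -2221 - 408 = -2629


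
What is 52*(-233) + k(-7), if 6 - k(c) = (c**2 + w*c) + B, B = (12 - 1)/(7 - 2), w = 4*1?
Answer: -60666/5 ≈ -12133.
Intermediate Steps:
w = 4
B = 11/5 ≈ 2.2000
k(c) = 19/5 - c**2 - 4*c (k(c) = 6 - ((c**2 + 4*c) + 11/5) = 6 - (11/5 + c**2 + 4*c) = 6 + (-11/5 - c**2 - 4*c) = 19/5 - c**2 - 4*c)
52*(-233) + k(-7) = 52*(-233) + (19/5 - 1*(-7)**2 - 4*(-7)) = -12116 + (19/5 - 1*49 + 28) = -12116 + (19/5 - 49 + 28) = -12116 - 86/5 = -60666/5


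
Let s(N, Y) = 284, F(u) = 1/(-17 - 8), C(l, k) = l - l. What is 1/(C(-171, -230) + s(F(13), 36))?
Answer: 1/284 ≈ 0.0035211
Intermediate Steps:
C(l, k) = 0
F(u) = -1/25 (F(u) = 1/(-25) = -1/25)
1/(C(-171, -230) + s(F(13), 36)) = 1/(0 + 284) = 1/284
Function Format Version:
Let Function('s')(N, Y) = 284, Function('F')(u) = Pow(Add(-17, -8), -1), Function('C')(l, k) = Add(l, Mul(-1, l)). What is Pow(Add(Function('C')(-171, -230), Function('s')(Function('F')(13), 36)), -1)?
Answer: Rational(1, 284) ≈ 0.0035211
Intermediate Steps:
Function('C')(l, k) = 0
Function('F')(u) = Rational(-1, 25) (Function('F')(u) = Pow(-25, -1) = Rational(-1, 25))
Pow(Add(Function('C')(-171, -230), Function('s')(Function('F')(13), 36)), -1) = Pow(Add(0, 284), -1) = Pow(284, -1) = Rational(1, 284)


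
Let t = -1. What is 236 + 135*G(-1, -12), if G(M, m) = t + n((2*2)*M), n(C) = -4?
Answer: -439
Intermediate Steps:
G(M, m) = -5 (G(M, m) = -1 - 4 = -5)
236 + 135*G(-1, -12) = 236 + 135*(-5) = 236 - 675 = -439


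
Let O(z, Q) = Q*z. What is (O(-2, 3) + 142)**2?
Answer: 18496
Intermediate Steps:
(O(-2, 3) + 142)**2 = (3*(-2) + 142)**2 = (-6 + 142)**2 = 136**2 = 18496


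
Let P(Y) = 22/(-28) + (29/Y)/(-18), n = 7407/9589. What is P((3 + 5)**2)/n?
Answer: -62702471/59730048 ≈ -1.0498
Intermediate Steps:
n = 7407/9589 (n = 7407*(1/9589) = 7407/9589 ≈ 0.77245)
P(Y) = -11/14 - 29/(18*Y) (P(Y) = 22*(-1/28) + (29/Y)*(-1/18) = -11/14 - 29/(18*Y))
P((3 + 5)**2)/n = ((-203 - 99*(3 + 5)**2)/(126*((3 + 5)**2)))/(7407/9589) = ((-203 - 99*8**2)/(126*(8**2)))*(9589/7407) = ((1/126)*(-203 - 99*64)/64)*(9589/7407) = ((1/126)*(1/64)*(-203 - 6336))*(9589/7407) = ((1/126)*(1/64)*(-6539))*(9589/7407) = -6539/8064*9589/7407 = -62702471/59730048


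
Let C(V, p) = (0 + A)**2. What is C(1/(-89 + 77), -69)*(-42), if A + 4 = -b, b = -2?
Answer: -168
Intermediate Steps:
A = -2 (A = -4 - 1*(-2) = -4 + 2 = -2)
C(V, p) = 4 (C(V, p) = (0 - 2)**2 = (-2)**2 = 4)
C(1/(-89 + 77), -69)*(-42) = 4*(-42) = -168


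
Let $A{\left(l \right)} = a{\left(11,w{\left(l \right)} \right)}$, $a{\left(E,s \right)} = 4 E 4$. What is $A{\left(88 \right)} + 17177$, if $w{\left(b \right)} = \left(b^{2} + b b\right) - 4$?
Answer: $17353$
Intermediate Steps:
$w{\left(b \right)} = -4 + 2 b^{2}$ ($w{\left(b \right)} = \left(b^{2} + b^{2}\right) - 4 = 2 b^{2} - 4 = -4 + 2 b^{2}$)
$a{\left(E,s \right)} = 16 E$
$A{\left(l \right)} = 176$ ($A{\left(l \right)} = 16 \cdot 11 = 176$)
$A{\left(88 \right)} + 17177 = 176 + 17177 = 17353$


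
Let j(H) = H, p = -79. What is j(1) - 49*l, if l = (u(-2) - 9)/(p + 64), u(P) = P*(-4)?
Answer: -34/15 ≈ -2.2667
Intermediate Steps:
u(P) = -4*P
l = 1/15 (l = (-4*(-2) - 9)/(-79 + 64) = (8 - 9)/(-15) = -1*(-1/15) = 1/15 ≈ 0.066667)
j(1) - 49*l = 1 - 49*1/15 = 1 - 49/15 = -34/15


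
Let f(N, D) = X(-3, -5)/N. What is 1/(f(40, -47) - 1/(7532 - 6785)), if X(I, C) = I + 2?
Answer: -29880/787 ≈ -37.967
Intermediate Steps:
X(I, C) = 2 + I
f(N, D) = -1/N (f(N, D) = (2 - 3)/N = -1/N)
1/(f(40, -47) - 1/(7532 - 6785)) = 1/(-1/40 - 1/(7532 - 6785)) = 1/(-1*1/40 - 1/747) = 1/(-1/40 - 1*1/747) = 1/(-1/40 - 1/747) = 1/(-787/29880) = -29880/787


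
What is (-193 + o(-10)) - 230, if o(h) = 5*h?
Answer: -473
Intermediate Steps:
(-193 + o(-10)) - 230 = (-193 + 5*(-10)) - 230 = (-193 - 50) - 230 = -243 - 230 = -473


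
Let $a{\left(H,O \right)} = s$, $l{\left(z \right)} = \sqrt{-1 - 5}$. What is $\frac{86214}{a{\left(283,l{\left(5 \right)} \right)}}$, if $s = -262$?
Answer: $- \frac{43107}{131} \approx -329.06$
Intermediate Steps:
$l{\left(z \right)} = i \sqrt{6}$ ($l{\left(z \right)} = \sqrt{-6} = i \sqrt{6}$)
$a{\left(H,O \right)} = -262$
$\frac{86214}{a{\left(283,l{\left(5 \right)} \right)}} = \frac{86214}{-262} = 86214 \left(- \frac{1}{262}\right) = - \frac{43107}{131}$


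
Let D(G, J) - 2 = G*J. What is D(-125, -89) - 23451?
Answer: -12324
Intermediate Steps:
D(G, J) = 2 + G*J
D(-125, -89) - 23451 = (2 - 125*(-89)) - 23451 = (2 + 11125) - 23451 = 11127 - 23451 = -12324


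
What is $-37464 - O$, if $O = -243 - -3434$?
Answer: $-40655$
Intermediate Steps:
$O = 3191$ ($O = -243 + 3434 = 3191$)
$-37464 - O = -37464 - 3191 = -40655$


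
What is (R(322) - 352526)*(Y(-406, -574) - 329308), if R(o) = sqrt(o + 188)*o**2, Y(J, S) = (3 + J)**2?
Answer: 58836236874 - 17304755916*sqrt(510) ≈ -3.3196e+11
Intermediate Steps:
R(o) = o**2*sqrt(188 + o) (R(o) = sqrt(188 + o)*o**2 = o**2*sqrt(188 + o))
(R(322) - 352526)*(Y(-406, -574) - 329308) = (322**2*sqrt(188 + 322) - 352526)*((3 - 406)**2 - 329308) = (103684*sqrt(510) - 352526)*((-403)**2 - 329308) = (-352526 + 103684*sqrt(510))*(162409 - 329308) = (-352526 + 103684*sqrt(510))*(-166899) = 58836236874 - 17304755916*sqrt(510)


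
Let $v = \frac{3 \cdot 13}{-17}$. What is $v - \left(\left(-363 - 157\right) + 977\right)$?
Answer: $- \frac{7808}{17} \approx -459.29$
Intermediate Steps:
$v = - \frac{39}{17}$ ($v = 39 \left(- \frac{1}{17}\right) = - \frac{39}{17} \approx -2.2941$)
$v - \left(\left(-363 - 157\right) + 977\right) = - \frac{39}{17} - \left(\left(-363 - 157\right) + 977\right) = - \frac{39}{17} - \left(-520 + 977\right) = - \frac{39}{17} - 457 = - \frac{7808}{17}$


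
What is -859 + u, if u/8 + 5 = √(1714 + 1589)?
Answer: -899 + 24*√367 ≈ -439.23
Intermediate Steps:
u = -40 + 24*√367 (u = -40 + 8*√(1714 + 1589) = -40 + 8*√3303 = -40 + 8*(3*√367) = -40 + 24*√367 ≈ 419.77)
-859 + u = -859 + (-40 + 24*√367) = -899 + 24*√367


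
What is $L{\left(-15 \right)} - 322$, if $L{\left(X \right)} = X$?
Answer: $-337$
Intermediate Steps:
$L{\left(-15 \right)} - 322 = -15 - 322 = -337$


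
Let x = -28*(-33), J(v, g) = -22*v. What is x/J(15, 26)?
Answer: -14/5 ≈ -2.8000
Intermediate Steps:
x = 924
x/J(15, 26) = 924/((-22*15)) = 924/(-330) = 924*(-1/330) = -14/5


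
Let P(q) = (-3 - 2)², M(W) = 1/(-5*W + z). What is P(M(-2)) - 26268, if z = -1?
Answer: -26243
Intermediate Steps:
M(W) = 1/(-1 - 5*W) (M(W) = 1/(-5*W - 1) = 1/(-1 - 5*W))
P(q) = 25 (P(q) = (-5)² = 25)
P(M(-2)) - 26268 = 25 - 26268 = -26243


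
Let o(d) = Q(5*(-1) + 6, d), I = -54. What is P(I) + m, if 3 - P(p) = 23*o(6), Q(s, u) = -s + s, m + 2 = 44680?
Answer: 44681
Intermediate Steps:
m = 44678 (m = -2 + 44680 = 44678)
Q(s, u) = 0
o(d) = 0
P(p) = 3 (P(p) = 3 - 23*0 = 3 - 1*0 = 3 + 0 = 3)
P(I) + m = 3 + 44678 = 44681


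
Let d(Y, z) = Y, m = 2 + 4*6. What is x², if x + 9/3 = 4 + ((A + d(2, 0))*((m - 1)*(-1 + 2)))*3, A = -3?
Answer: 5476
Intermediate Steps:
m = 26 (m = 2 + 24 = 26)
x = -74 (x = -3 + (4 + ((-3 + 2)*((26 - 1)*(-1 + 2)))*3) = -3 + (4 - 25*3) = -3 + (4 - 75) = -3 - 71 = -74)
x² = (-74)² = 5476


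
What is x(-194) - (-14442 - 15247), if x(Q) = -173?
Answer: 29516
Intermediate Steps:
x(-194) - (-14442 - 15247) = -173 - (-14442 - 15247) = -173 - 1*(-29689) = -173 + 29689 = 29516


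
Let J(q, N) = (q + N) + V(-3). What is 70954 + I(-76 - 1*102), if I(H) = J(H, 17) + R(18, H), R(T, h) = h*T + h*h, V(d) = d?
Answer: 99270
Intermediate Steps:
J(q, N) = -3 + N + q (J(q, N) = (q + N) - 3 = (N + q) - 3 = -3 + N + q)
R(T, h) = h**2 + T*h (R(T, h) = T*h + h**2 = h**2 + T*h)
I(H) = 14 + H + H*(18 + H) (I(H) = (-3 + 17 + H) + H*(18 + H) = (14 + H) + H*(18 + H) = 14 + H + H*(18 + H))
70954 + I(-76 - 1*102) = 70954 + (14 + (-76 - 1*102) + (-76 - 1*102)*(18 + (-76 - 1*102))) = 70954 + (14 + (-76 - 102) + (-76 - 102)*(18 + (-76 - 102))) = 70954 + (14 - 178 - 178*(18 - 178)) = 70954 + (14 - 178 - 178*(-160)) = 70954 + (14 - 178 + 28480) = 70954 + 28316 = 99270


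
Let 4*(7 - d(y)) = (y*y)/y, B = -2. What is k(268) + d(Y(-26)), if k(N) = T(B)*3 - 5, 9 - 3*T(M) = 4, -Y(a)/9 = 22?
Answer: 113/2 ≈ 56.500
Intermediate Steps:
Y(a) = -198 (Y(a) = -9*22 = -198)
T(M) = 5/3 (T(M) = 3 - 1/3*4 = 3 - 4/3 = 5/3)
k(N) = 0 (k(N) = (5/3)*3 - 5 = 5 - 5 = 0)
d(y) = 7 - y/4 (d(y) = 7 - y*y/(4*y) = 7 - y**2/(4*y) = 7 - y/4)
k(268) + d(Y(-26)) = 0 + (7 - 1/4*(-198)) = 0 + (7 + 99/2) = 0 + 113/2 = 113/2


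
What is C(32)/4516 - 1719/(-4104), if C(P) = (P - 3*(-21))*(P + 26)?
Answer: 843779/514824 ≈ 1.6390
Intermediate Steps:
C(P) = (26 + P)*(63 + P) (C(P) = (P + 63)*(26 + P) = (63 + P)*(26 + P) = (26 + P)*(63 + P))
C(32)/4516 - 1719/(-4104) = (1638 + 32**2 + 89*32)/4516 - 1719/(-4104) = (1638 + 1024 + 2848)*(1/4516) - 1719*(-1/4104) = 5510*(1/4516) + 191/456 = 2755/2258 + 191/456 = 843779/514824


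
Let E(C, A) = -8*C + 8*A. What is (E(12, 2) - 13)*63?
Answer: -5859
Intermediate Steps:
(E(12, 2) - 13)*63 = ((-8*12 + 8*2) - 13)*63 = ((-96 + 16) - 13)*63 = (-80 - 13)*63 = -93*63 = -5859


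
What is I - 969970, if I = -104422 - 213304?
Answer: -1287696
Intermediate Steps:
I = -317726
I - 969970 = -317726 - 969970 = -1287696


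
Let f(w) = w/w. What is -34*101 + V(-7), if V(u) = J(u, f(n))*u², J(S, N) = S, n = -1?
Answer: -3777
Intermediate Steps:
f(w) = 1
V(u) = u³ (V(u) = u*u² = u³)
-34*101 + V(-7) = -34*101 + (-7)³ = -3434 - 343 = -3777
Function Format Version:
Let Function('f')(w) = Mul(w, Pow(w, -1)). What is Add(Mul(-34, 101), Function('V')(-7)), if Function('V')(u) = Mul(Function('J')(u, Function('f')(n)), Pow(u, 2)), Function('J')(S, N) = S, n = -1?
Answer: -3777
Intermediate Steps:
Function('f')(w) = 1
Function('V')(u) = Pow(u, 3) (Function('V')(u) = Mul(u, Pow(u, 2)) = Pow(u, 3))
Add(Mul(-34, 101), Function('V')(-7)) = Add(Mul(-34, 101), Pow(-7, 3)) = Add(-3434, -343) = -3777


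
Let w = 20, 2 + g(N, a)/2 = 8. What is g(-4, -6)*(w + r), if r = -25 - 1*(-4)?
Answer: -12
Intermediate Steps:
r = -21 (r = -25 + 4 = -21)
g(N, a) = 12 (g(N, a) = -4 + 2*8 = -4 + 16 = 12)
g(-4, -6)*(w + r) = 12*(20 - 21) = 12*(-1) = -12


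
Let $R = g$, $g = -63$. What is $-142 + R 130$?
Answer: $-8332$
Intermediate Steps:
$R = -63$
$-142 + R 130 = -142 - 8190 = -8332$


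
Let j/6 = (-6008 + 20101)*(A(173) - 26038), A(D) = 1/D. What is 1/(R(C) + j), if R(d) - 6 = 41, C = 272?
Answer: -173/380897675603 ≈ -4.5419e-10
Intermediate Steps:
j = -380897683734/173 (j = 6*((-6008 + 20101)*(1/173 - 26038)) = 6*(14093*(1/173 - 26038)) = 6*(14093*(-4504573/173)) = 6*(-63482947289/173) = -380897683734/173 ≈ -2.2017e+9)
R(d) = 47 (R(d) = 6 + 41 = 47)
1/(R(C) + j) = 1/(47 - 380897683734/173) = 1/(-380897675603/173) = -173/380897675603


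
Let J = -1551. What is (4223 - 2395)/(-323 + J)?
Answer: -914/937 ≈ -0.97545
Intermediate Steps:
(4223 - 2395)/(-323 + J) = (4223 - 2395)/(-323 - 1551) = 1828/(-1874) = 1828*(-1/1874) = -914/937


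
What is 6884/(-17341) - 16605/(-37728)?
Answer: 3136417/72693472 ≈ 0.043146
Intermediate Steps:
6884/(-17341) - 16605/(-37728) = 6884*(-1/17341) - 16605*(-1/37728) = -6884/17341 + 1845/4192 = 3136417/72693472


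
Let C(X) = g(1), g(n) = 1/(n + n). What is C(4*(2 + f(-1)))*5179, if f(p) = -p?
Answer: 5179/2 ≈ 2589.5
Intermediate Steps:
g(n) = 1/(2*n)
C(X) = ½ (C(X) = (½)/1 = (½)*1 = ½)
C(4*(2 + f(-1)))*5179 = (½)*5179 = 5179/2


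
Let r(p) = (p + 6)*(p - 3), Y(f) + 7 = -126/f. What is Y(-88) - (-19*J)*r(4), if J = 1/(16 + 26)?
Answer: -965/924 ≈ -1.0444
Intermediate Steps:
Y(f) = -7 - 126/f
r(p) = (-3 + p)*(6 + p) (r(p) = (6 + p)*(-3 + p) = (-3 + p)*(6 + p))
J = 1/42 ≈ 0.023810
Y(-88) - (-19*J)*r(4) = (-7 - 126/(-88)) - (-19*1/42)*(-18 + 4² + 3*4) = (-7 - 126*(-1/88)) - (-19)*(-18 + 16 + 12)/42 = (-7 + 63/44) - (-19)*10/42 = -245/44 - 1*(-95/21) = -245/44 + 95/21 = -965/924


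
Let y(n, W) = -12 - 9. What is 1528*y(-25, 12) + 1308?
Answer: -30780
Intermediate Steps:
y(n, W) = -21
1528*y(-25, 12) + 1308 = 1528*(-21) + 1308 = -32088 + 1308 = -30780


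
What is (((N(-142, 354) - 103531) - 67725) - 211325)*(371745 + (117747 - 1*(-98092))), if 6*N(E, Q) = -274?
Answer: -674475921920/3 ≈ -2.2483e+11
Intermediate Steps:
N(E, Q) = -137/3 (N(E, Q) = (⅙)*(-274) = -137/3)
(((N(-142, 354) - 103531) - 67725) - 211325)*(371745 + (117747 - 1*(-98092))) = (((-137/3 - 103531) - 67725) - 211325)*(371745 + (117747 - 1*(-98092))) = ((-310730/3 - 67725) - 211325)*(371745 + (117747 + 98092)) = (-513905/3 - 211325)*(371745 + 215839) = -1147880/3*587584 = -674475921920/3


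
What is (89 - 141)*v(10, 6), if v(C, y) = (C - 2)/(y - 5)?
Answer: -416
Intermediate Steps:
v(C, y) = (-2 + C)/(-5 + y)
(89 - 141)*v(10, 6) = (89 - 141)*((-2 + 10)/(-5 + 6)) = -52*8/1 = -52*8 = -416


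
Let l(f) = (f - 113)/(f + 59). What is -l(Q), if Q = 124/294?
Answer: 16549/8735 ≈ 1.8946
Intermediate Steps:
Q = 62/147 (Q = 124*(1/294) = 62/147 ≈ 0.42177)
l(f) = (-113 + f)/(59 + f)
-l(Q) = -(-113 + 62/147)/(59 + 62/147) = -(-16549)/(8735/147*147) = -147*(-16549)/(8735*147) = -1*(-16549/8735) = 16549/8735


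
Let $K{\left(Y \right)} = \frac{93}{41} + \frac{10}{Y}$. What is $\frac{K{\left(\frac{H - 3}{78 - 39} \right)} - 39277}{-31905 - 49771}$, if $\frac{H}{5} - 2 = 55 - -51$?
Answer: $\frac{144115963}{299710082} \approx 0.48085$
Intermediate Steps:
$H = 540$ ($H = 10 + 5 \left(55 - -51\right) = 10 + 5 \left(55 + 51\right) = 10 + 5 \cdot 106 = 10 + 530 = 540$)
$K{\left(Y \right)} = \frac{93}{41} + \frac{10}{Y}$ ($K{\left(Y \right)} = 93 \cdot \frac{1}{41} + \frac{10}{Y} = \frac{93}{41} + \frac{10}{Y}$)
$\frac{K{\left(\frac{H - 3}{78 - 39} \right)} - 39277}{-31905 - 49771} = \frac{\left(\frac{93}{41} + \frac{10}{\left(540 - 3\right) \frac{1}{78 - 39}}\right) - 39277}{-31905 - 49771} = \frac{\left(\frac{93}{41} + \frac{10}{537 \cdot \frac{1}{39}}\right) - 39277}{-81676} = \left(\left(\frac{93}{41} + \frac{10}{537 \cdot \frac{1}{39}}\right) - 39277\right) \left(- \frac{1}{81676}\right) = \left(\left(\frac{93}{41} + \frac{10}{\frac{179}{13}}\right) - 39277\right) \left(- \frac{1}{81676}\right) = \left(\left(\frac{93}{41} + 10 \cdot \frac{13}{179}\right) - 39277\right) \left(- \frac{1}{81676}\right) = \left(\left(\frac{93}{41} + \frac{130}{179}\right) - 39277\right) \left(- \frac{1}{81676}\right) = \left(\frac{21977}{7339} - 39277\right) \left(- \frac{1}{81676}\right) = \left(- \frac{288231926}{7339}\right) \left(- \frac{1}{81676}\right) = \frac{144115963}{299710082}$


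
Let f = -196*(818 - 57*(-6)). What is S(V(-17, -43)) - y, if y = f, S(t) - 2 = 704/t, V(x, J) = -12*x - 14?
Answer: 21599742/95 ≈ 2.2737e+5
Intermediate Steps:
f = -227360 (f = -196*(818 + 342) = -196*1160 = -227360)
V(x, J) = -14 - 12*x
S(t) = 2 + 704/t
y = -227360
S(V(-17, -43)) - y = (2 + 704/(-14 - 12*(-17))) - 1*(-227360) = (2 + 704/(-14 + 204)) + 227360 = (2 + 704/190) + 227360 = (2 + 704*(1/190)) + 227360 = (2 + 352/95) + 227360 = 542/95 + 227360 = 21599742/95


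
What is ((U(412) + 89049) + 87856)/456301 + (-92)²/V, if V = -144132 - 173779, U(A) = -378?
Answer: 52257743433/145063107211 ≈ 0.36024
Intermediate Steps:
V = -317911
((U(412) + 89049) + 87856)/456301 + (-92)²/V = ((-378 + 89049) + 87856)/456301 + (-92)²/(-317911) = (88671 + 87856)*(1/456301) + 8464*(-1/317911) = 176527*(1/456301) - 8464/317911 = 176527/456301 - 8464/317911 = 52257743433/145063107211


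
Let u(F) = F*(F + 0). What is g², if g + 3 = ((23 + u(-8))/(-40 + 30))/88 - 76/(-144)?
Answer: 414651769/62726400 ≈ 6.6105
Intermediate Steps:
u(F) = F² (u(F) = F*F = F²)
g = -20363/7920 (g = -3 + (((23 + (-8)²)/(-40 + 30))/88 - 76/(-144)) = -3 + (((23 + 64)/(-10))*(1/88) - 76*(-1/144)) = -3 + ((87*(-⅒))*(1/88) + 19/36) = -3 + (-87/10*1/88 + 19/36) = -3 + (-87/880 + 19/36) = -3 + 3397/7920 = -20363/7920 ≈ -2.5711)
g² = (-20363/7920)² = 414651769/62726400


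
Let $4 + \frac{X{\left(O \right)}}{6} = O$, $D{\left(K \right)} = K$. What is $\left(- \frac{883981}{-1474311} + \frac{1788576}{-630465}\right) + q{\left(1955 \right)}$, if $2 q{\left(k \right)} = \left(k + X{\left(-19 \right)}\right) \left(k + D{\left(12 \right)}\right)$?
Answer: $\frac{1107356799125176681}{619667656410} \approx 1.787 \cdot 10^{6}$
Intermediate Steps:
$X{\left(O \right)} = -24 + 6 O$
$q{\left(k \right)} = \frac{\left(-138 + k\right) \left(12 + k\right)}{2}$ ($q{\left(k \right)} = \frac{\left(k + \left(-24 + 6 \left(-19\right)\right)\right) \left(k + 12\right)}{2} = \frac{\left(k - 138\right) \left(12 + k\right)}{2} = \frac{\left(-138 + k\right) \left(12 + k\right)}{2}$)
$\left(- \frac{883981}{-1474311} + \frac{1788576}{-630465}\right) + q{\left(1955 \right)} = \left(- \frac{883981}{-1474311} + \frac{1788576}{-630465}\right) - \left(123993 - \frac{3822025}{2}\right) = \left(\left(-883981\right) \left(- \frac{1}{1474311}\right) + 1788576 \left(- \frac{1}{630465}\right)\right) - - \frac{3574039}{2} = \left(\frac{883981}{1474311} - \frac{596192}{210155}\right) - - \frac{3574039}{2} = - \frac{693199396657}{309833828205} + \frac{3574039}{2} = \frac{1107356799125176681}{619667656410}$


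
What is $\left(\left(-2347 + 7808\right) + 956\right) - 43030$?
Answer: $-36613$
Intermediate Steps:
$\left(\left(-2347 + 7808\right) + 956\right) - 43030 = \left(5461 + 956\right) - 43030 = 6417 - 43030 = -36613$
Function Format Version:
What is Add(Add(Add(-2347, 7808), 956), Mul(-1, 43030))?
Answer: -36613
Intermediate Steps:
Add(Add(Add(-2347, 7808), 956), Mul(-1, 43030)) = Add(Add(5461, 956), -43030) = Add(6417, -43030) = -36613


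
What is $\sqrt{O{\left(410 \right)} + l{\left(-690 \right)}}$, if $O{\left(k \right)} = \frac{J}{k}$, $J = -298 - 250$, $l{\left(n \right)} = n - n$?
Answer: $\frac{i \sqrt{56170}}{205} \approx 1.1561 i$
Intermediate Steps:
$l{\left(n \right)} = 0$
$J = -548$ ($J = -298 - 250 = -548$)
$O{\left(k \right)} = - \frac{548}{k}$
$\sqrt{O{\left(410 \right)} + l{\left(-690 \right)}} = \sqrt{- \frac{548}{410} + 0} = \sqrt{\left(-548\right) \frac{1}{410} + 0} = \sqrt{- \frac{274}{205} + 0} = \sqrt{- \frac{274}{205}} = \frac{i \sqrt{56170}}{205}$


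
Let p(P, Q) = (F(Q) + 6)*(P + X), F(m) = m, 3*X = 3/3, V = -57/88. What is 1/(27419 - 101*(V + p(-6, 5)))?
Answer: 264/8917943 ≈ 2.9603e-5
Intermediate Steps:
V = -57/88 (V = -57*1/88 = -57/88 ≈ -0.64773)
X = ⅓ (X = (3/3)/3 = (3*(⅓))/3 = (⅓)*1 = ⅓ ≈ 0.33333)
p(P, Q) = (6 + Q)*(⅓ + P) (p(P, Q) = (Q + 6)*(P + ⅓) = (6 + Q)*(⅓ + P))
1/(27419 - 101*(V + p(-6, 5))) = 1/(27419 - 101*(-57/88 + (2 + 6*(-6) + (⅓)*5 - 6*5))) = 1/(27419 - 101*(-57/88 + (2 - 36 + 5/3 - 30))) = 1/(27419 - 101*(-57/88 - 187/3)) = 1/(27419 - 101*(-16627/264)) = 1/(27419 + 1679327/264) = 1/(8917943/264) = 264/8917943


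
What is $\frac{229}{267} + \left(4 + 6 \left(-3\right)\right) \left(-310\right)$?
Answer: $\frac{1159009}{267} \approx 4340.9$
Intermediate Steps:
$\frac{229}{267} + \left(4 + 6 \left(-3\right)\right) \left(-310\right) = 229 \cdot \frac{1}{267} + \left(4 - 18\right) \left(-310\right) = \frac{229}{267} - -4340 = \frac{229}{267} + 4340 = \frac{1159009}{267}$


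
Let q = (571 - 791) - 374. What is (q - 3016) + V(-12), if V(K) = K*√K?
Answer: -3610 - 24*I*√3 ≈ -3610.0 - 41.569*I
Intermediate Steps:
V(K) = K^(3/2)
q = -594 (q = -220 - 374 = -594)
(q - 3016) + V(-12) = (-594 - 3016) + (-12)^(3/2) = -3610 - 24*I*√3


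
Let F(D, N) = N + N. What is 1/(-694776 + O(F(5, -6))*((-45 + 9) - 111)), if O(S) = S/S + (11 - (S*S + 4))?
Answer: -1/674784 ≈ -1.4820e-6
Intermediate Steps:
F(D, N) = 2*N
O(S) = 8 - S² (O(S) = 1 + (11 - (S² + 4)) = 1 + (11 - (4 + S²)) = 1 + (11 + (-4 - S²)) = 1 + (7 - S²) = 8 - S²)
1/(-694776 + O(F(5, -6))*((-45 + 9) - 111)) = 1/(-694776 + (8 - (2*(-6))²)*((-45 + 9) - 111)) = 1/(-694776 + (8 - 1*(-12)²)*(-36 - 111)) = 1/(-694776 + (8 - 1*144)*(-147)) = 1/(-694776 + (8 - 144)*(-147)) = 1/(-694776 - 136*(-147)) = 1/(-694776 + 19992) = 1/(-674784) = -1/674784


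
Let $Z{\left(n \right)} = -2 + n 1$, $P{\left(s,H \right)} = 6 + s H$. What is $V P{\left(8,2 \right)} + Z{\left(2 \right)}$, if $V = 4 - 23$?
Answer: $-418$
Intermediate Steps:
$V = -19$ ($V = 4 - 23 = -19$)
$P{\left(s,H \right)} = 6 + H s$
$Z{\left(n \right)} = -2 + n$
$V P{\left(8,2 \right)} + Z{\left(2 \right)} = - 19 \left(6 + 2 \cdot 8\right) + \left(-2 + 2\right) = - 19 \left(6 + 16\right) + 0 = \left(-19\right) 22 + 0 = -418 + 0 = -418$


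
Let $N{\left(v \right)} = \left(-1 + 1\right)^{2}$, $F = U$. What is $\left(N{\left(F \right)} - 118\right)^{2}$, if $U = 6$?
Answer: $13924$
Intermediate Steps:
$F = 6$
$N{\left(v \right)} = 0$ ($N{\left(v \right)} = 0^{2} = 0$)
$\left(N{\left(F \right)} - 118\right)^{2} = \left(0 - 118\right)^{2} = \left(-118\right)^{2} = 13924$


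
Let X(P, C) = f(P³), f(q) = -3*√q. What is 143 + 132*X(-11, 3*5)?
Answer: 143 - 4356*I*√11 ≈ 143.0 - 14447.0*I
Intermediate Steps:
X(P, C) = -3*√(P³)
143 + 132*X(-11, 3*5) = 143 + 132*(-3*11*I*√11) = 143 + 132*(-33*I*√11) = 143 - 4356*I*√11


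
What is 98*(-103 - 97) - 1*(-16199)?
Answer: -3401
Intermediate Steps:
98*(-103 - 97) - 1*(-16199) = 98*(-200) + 16199 = -19600 + 16199 = -3401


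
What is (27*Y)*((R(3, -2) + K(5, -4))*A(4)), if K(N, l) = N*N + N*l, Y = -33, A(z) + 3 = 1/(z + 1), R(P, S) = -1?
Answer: 49896/5 ≈ 9979.2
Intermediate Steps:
A(z) = -3 + 1/(1 + z) (A(z) = -3 + 1/(z + 1) = -3 + 1/(1 + z))
K(N, l) = N**2 + N*l
(27*Y)*((R(3, -2) + K(5, -4))*A(4)) = (27*(-33))*((-1 + 5*(5 - 4))*((-2 - 3*4)/(1 + 4))) = -891*(-1 + 5*1)*(-2 - 12)/5 = -891*(-1 + 5)*(1/5)*(-14) = -3564*(-14)/5 = -891*(-56/5) = 49896/5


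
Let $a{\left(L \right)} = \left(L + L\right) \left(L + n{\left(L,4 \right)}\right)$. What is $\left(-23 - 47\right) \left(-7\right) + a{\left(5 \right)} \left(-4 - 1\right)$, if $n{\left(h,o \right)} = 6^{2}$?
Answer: $-1560$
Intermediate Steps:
$n{\left(h,o \right)} = 36$
$a{\left(L \right)} = 2 L \left(36 + L\right)$ ($a{\left(L \right)} = \left(L + L\right) \left(L + 36\right) = 2 L \left(36 + L\right)$)
$\left(-23 - 47\right) \left(-7\right) + a{\left(5 \right)} \left(-4 - 1\right) = \left(-23 - 47\right) \left(-7\right) + 2 \cdot 5 \left(36 + 5\right) \left(-4 - 1\right) = \left(-23 - 47\right) \left(-7\right) + 2 \cdot 5 \cdot 41 \left(-5\right) = \left(-70\right) \left(-7\right) + 410 \left(-5\right) = 490 - 2050 = -1560$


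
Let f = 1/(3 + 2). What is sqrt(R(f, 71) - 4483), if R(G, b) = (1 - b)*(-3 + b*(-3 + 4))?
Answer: 3*I*sqrt(1027) ≈ 96.141*I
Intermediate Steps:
f = 1/5 ≈ 0.20000
R(G, b) = (1 - b)*(-3 + b) (R(G, b) = (1 - b)*(-3 + b*1) = (1 - b)*(-3 + b))
sqrt(R(f, 71) - 4483) = sqrt((-3 - 1*71**2 + 4*71) - 4483) = sqrt((-3 - 1*5041 + 284) - 4483) = sqrt((-3 - 5041 + 284) - 4483) = sqrt(-4760 - 4483) = sqrt(-9243) = 3*I*sqrt(1027)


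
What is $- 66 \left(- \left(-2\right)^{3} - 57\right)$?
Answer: $3234$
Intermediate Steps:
$- 66 \left(- \left(-2\right)^{3} - 57\right) = - 66 \left(\left(-1\right) \left(-8\right) - 57\right) = - 66 \left(8 - 57\right) = \left(-66\right) \left(-49\right) = 3234$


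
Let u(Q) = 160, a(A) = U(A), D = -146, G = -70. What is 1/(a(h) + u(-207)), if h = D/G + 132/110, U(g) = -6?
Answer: 1/154 ≈ 0.0064935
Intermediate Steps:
h = 23/7 (h = -146/(-70) + 132/110 = -146*(-1/70) + 132*(1/110) = 73/35 + 6/5 = 23/7 ≈ 3.2857)
a(A) = -6
1/(a(h) + u(-207)) = 1/(-6 + 160) = 1/154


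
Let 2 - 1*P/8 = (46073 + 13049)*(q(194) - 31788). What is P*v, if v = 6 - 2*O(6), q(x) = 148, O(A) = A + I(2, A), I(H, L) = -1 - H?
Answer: 0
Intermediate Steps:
O(A) = -3 + A (O(A) = A + (-1 - 1*2) = A + (-1 - 2) = A - 3 = -3 + A)
P = 14964960656 (P = 16 - 8*(46073 + 13049)*(148 - 31788) = 16 - 472976*(-31640) = 16 - 8*(-1870620080) = 16 + 14964960640 = 14964960656)
v = 0 (v = 6 - 2*(-3 + 6) = 6 - 2*3 = 6 - 6 = 0)
P*v = 14964960656*0 = 0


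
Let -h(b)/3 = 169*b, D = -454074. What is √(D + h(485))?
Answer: I*√699969 ≈ 836.64*I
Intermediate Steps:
h(b) = -507*b
√(D + h(485)) = √(-454074 - 507*485) = √(-454074 - 245895) = √(-699969) = I*√699969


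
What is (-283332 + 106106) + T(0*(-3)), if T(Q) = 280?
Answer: -176946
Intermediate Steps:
(-283332 + 106106) + T(0*(-3)) = (-283332 + 106106) + 280 = -177226 + 280 = -176946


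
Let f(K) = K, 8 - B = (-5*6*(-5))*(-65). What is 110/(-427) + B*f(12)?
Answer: 49999882/427 ≈ 1.1710e+5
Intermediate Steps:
B = 9758 (B = 8 - -5*6*(-5)*(-65) = 8 - (-30*(-5))*(-65) = 8 - 150*(-65) = 8 - 1*(-9750) = 8 + 9750 = 9758)
110/(-427) + B*f(12) = 110/(-427) + 9758*12 = 110*(-1/427) + 117096 = -110/427 + 117096 = 49999882/427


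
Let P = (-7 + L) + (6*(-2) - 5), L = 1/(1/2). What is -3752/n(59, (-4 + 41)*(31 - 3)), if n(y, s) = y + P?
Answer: -3752/37 ≈ -101.41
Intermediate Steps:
L = 2 (L = 1/(½) = 2)
P = -22 (P = (-7 + 2) + (6*(-2) - 5) = -5 + (-12 - 5) = -5 - 17 = -22)
n(y, s) = -22 + y (n(y, s) = y - 22 = -22 + y)
-3752/n(59, (-4 + 41)*(31 - 3)) = -3752/(-22 + 59) = -3752/37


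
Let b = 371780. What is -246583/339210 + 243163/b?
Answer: -919130651/12611149380 ≈ -0.072882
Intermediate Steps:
-246583/339210 + 243163/b = -246583/339210 + 243163/371780 = -919130651/12611149380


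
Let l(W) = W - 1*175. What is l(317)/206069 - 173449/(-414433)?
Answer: 35801311467/85401793877 ≈ 0.41921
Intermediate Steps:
l(W) = -175 + W (l(W) = W - 175 = -175 + W)
l(317)/206069 - 173449/(-414433) = (-175 + 317)/206069 - 173449/(-414433) = 142*(1/206069) - 173449*(-1/414433) = 142/206069 + 173449/414433 = 35801311467/85401793877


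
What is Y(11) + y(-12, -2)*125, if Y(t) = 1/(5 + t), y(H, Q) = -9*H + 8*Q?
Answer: 184001/16 ≈ 11500.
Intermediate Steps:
Y(11) + y(-12, -2)*125 = 1/(5 + 11) + (-9*(-12) + 8*(-2))*125 = 1/16 + (108 - 16)*125 = 1/16 + 92*125 = 1/16 + 11500 = 184001/16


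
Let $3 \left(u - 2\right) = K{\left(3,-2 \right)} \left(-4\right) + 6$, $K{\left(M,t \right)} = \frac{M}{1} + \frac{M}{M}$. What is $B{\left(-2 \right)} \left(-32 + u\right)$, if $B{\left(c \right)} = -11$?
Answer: $\frac{1100}{3} \approx 366.67$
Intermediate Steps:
$K{\left(M,t \right)} = 1 + M$ ($K{\left(M,t \right)} = M 1 + 1 = M + 1 = 1 + M$)
$u = - \frac{4}{3}$ ($u = 2 + \frac{\left(1 + 3\right) \left(-4\right) + 6}{3} = 2 + \frac{4 \left(-4\right) + 6}{3} = 2 + \frac{-16 + 6}{3} = 2 + \frac{1}{3} \left(-10\right) = 2 - \frac{10}{3} = - \frac{4}{3} \approx -1.3333$)
$B{\left(-2 \right)} \left(-32 + u\right) = - 11 \left(-32 - \frac{4}{3}\right) = \left(-11\right) \left(- \frac{100}{3}\right) = \frac{1100}{3}$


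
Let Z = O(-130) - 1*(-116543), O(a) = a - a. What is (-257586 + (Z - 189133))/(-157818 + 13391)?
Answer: 330176/144427 ≈ 2.2861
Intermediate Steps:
O(a) = 0
Z = 116543 (Z = 0 - 1*(-116543) = 0 + 116543 = 116543)
(-257586 + (Z - 189133))/(-157818 + 13391) = (-257586 + (116543 - 189133))/(-157818 + 13391) = (-257586 - 72590)/(-144427) = -330176*(-1/144427) = 330176/144427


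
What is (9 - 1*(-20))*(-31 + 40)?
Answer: 261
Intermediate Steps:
(9 - 1*(-20))*(-31 + 40) = (9 + 20)*9 = 29*9 = 261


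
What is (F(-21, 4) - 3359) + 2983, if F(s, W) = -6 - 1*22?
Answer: -404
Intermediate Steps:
F(s, W) = -28 (F(s, W) = -6 - 22 = -28)
(F(-21, 4) - 3359) + 2983 = (-28 - 3359) + 2983 = -3387 + 2983 = -404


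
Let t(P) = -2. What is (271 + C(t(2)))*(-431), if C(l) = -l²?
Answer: -115077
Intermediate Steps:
(271 + C(t(2)))*(-431) = (271 - 1*(-2)²)*(-431) = (271 - 1*4)*(-431) = (271 - 4)*(-431) = 267*(-431) = -115077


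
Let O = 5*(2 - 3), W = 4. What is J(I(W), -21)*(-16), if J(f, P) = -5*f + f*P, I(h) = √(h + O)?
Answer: 416*I ≈ 416.0*I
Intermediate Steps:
O = -5 (O = 5*(-1) = -5)
I(h) = √(-5 + h) (I(h) = √(h - 5) = √(-5 + h))
J(f, P) = -5*f + P*f
J(I(W), -21)*(-16) = (√(-5 + 4)*(-5 - 21))*(-16) = (√(-1)*(-26))*(-16) = (I*(-26))*(-16) = -26*I*(-16) = 416*I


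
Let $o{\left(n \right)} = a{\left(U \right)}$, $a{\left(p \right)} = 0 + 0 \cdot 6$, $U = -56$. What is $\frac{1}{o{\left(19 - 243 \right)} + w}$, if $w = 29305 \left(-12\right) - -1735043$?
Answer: $\frac{1}{1383383} \approx 7.2287 \cdot 10^{-7}$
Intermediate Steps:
$a{\left(p \right)} = 0$ ($a{\left(p \right)} = 0 + 0 = 0$)
$w = 1383383$ ($w = -351660 + 1735043 = 1383383$)
$o{\left(n \right)} = 0$
$\frac{1}{o{\left(19 - 243 \right)} + w} = \frac{1}{0 + 1383383} = \frac{1}{1383383}$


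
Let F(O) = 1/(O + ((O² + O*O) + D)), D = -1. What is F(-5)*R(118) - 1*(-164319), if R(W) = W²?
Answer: 1810990/11 ≈ 1.6464e+5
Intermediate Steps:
F(O) = 1/(-1 + O + 2*O²) (F(O) = 1/(O + ((O² + O*O) - 1)) = 1/(O + ((O² + O²) - 1)) = 1/(O + (2*O² - 1)) = 1/(O + (-1 + 2*O²)) = 1/(-1 + O + 2*O²))
F(-5)*R(118) - 1*(-164319) = 118²/(-1 - 5 + 2*(-5)²) - 1*(-164319) = 13924/(-1 - 5 + 2*25) + 164319 = 13924/(-1 - 5 + 50) + 164319 = 13924/44 + 164319 = (1/44)*13924 + 164319 = 3481/11 + 164319 = 1810990/11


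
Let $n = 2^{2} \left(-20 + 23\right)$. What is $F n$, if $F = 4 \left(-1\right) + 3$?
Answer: $-12$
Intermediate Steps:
$F = -1$ ($F = -4 + 3 = -1$)
$n = 12$ ($n = 4 \cdot 3 = 12$)
$F n = \left(-1\right) 12 = -12$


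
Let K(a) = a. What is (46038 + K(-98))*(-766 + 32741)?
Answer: 1468931500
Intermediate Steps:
(46038 + K(-98))*(-766 + 32741) = (46038 - 98)*(-766 + 32741) = 45940*31975 = 1468931500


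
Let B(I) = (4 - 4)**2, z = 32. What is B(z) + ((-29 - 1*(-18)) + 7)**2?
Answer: 16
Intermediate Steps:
B(I) = 0 (B(I) = 0**2 = 0)
B(z) + ((-29 - 1*(-18)) + 7)**2 = 0 + ((-29 - 1*(-18)) + 7)**2 = 0 + ((-29 + 18) + 7)**2 = 0 + (-11 + 7)**2 = 0 + (-4)**2 = 0 + 16 = 16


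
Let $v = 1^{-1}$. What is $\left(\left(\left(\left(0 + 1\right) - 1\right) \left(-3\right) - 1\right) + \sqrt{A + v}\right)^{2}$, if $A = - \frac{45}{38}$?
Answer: $\frac{\left(-38 + i \sqrt{266}\right)^{2}}{1444} \approx 0.81579 - 0.85839 i$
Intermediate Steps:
$A = - \frac{45}{38}$ ($A = \left(-45\right) \frac{1}{38} = - \frac{45}{38} \approx -1.1842$)
$v = 1$
$\left(\left(\left(\left(0 + 1\right) - 1\right) \left(-3\right) - 1\right) + \sqrt{A + v}\right)^{2} = \left(\left(\left(\left(0 + 1\right) - 1\right) \left(-3\right) - 1\right) + \sqrt{- \frac{45}{38} + 1}\right)^{2} = \left(\left(\left(1 - 1\right) \left(-3\right) - 1\right) + \sqrt{- \frac{7}{38}}\right)^{2} = \left(\left(0 \left(-3\right) - 1\right) + \frac{i \sqrt{266}}{38}\right)^{2} = \left(\left(0 - 1\right) + \frac{i \sqrt{266}}{38}\right)^{2} = \left(-1 + \frac{i \sqrt{266}}{38}\right)^{2}$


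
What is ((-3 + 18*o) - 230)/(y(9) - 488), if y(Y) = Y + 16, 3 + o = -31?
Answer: 845/463 ≈ 1.8251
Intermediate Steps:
o = -34 (o = -3 - 31 = -34)
y(Y) = 16 + Y
((-3 + 18*o) - 230)/(y(9) - 488) = ((-3 + 18*(-34)) - 230)/((16 + 9) - 488) = ((-3 - 612) - 230)/(25 - 488) = (-615 - 230)/(-463) = -845*(-1/463) = 845/463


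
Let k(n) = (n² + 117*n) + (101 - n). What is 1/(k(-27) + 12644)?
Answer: 1/10342 ≈ 9.6693e-5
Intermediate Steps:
k(n) = 101 + n² + 116*n
1/(k(-27) + 12644) = 1/((101 + (-27)² + 116*(-27)) + 12644) = 1/((101 + 729 - 3132) + 12644) = 1/(-2302 + 12644) = 1/10342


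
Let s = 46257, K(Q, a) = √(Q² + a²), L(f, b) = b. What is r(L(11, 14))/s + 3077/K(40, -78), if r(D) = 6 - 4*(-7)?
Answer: 2/2721 + 181*√1921/226 ≈ 35.103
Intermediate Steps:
r(D) = 34 (r(D) = 6 + 28 = 34)
r(L(11, 14))/s + 3077/K(40, -78) = 34/46257 + 3077/(√(40² + (-78)²)) = 34*(1/46257) + 3077/(√(1600 + 6084)) = 2/2721 + 3077/(√7684) = 2/2721 + 3077/((2*√1921)) = 2/2721 + 3077*(√1921/3842) = 2/2721 + 181*√1921/226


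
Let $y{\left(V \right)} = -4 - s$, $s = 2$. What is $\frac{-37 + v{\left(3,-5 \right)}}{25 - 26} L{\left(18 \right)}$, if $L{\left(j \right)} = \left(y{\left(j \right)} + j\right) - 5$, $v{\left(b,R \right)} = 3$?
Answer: $238$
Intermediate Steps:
$y{\left(V \right)} = -6$ ($y{\left(V \right)} = -4 - 2 = -6$)
$L{\left(j \right)} = -11 + j$ ($L{\left(j \right)} = \left(-6 + j\right) - 5 = -11 + j$)
$\frac{-37 + v{\left(3,-5 \right)}}{25 - 26} L{\left(18 \right)} = \frac{-37 + 3}{25 - 26} \left(-11 + 18\right) = - \frac{34}{-1} \cdot 7 = \left(-34\right) \left(-1\right) 7 = 34 \cdot 7 = 238$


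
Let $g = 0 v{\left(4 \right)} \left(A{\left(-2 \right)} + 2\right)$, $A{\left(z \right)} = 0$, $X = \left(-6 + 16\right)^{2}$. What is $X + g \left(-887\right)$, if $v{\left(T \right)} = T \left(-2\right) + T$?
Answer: $100$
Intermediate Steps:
$v{\left(T \right)} = - T$ ($v{\left(T \right)} = - 2 T + T = - T$)
$X = 100$ ($X = 10^{2} = 100$)
$g = 0$ ($g = 0 \left(-1\right) 4 \left(0 + 2\right) = 0 \left(\left(-4\right) 2\right) = 0 \left(-8\right) = 0$)
$X + g \left(-887\right) = 100 + 0 \left(-887\right) = 100 + 0 = 100$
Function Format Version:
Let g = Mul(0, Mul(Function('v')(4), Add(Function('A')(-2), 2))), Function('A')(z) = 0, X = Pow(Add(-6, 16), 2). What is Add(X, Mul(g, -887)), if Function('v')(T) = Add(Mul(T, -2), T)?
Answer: 100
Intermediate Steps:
Function('v')(T) = Mul(-1, T) (Function('v')(T) = Add(Mul(-2, T), T) = Mul(-1, T))
X = 100 (X = Pow(10, 2) = 100)
g = 0 (g = Mul(0, Mul(Mul(-1, 4), Add(0, 2))) = Mul(0, Mul(-4, 2)) = Mul(0, -8) = 0)
Add(X, Mul(g, -887)) = Add(100, Mul(0, -887)) = Add(100, 0) = 100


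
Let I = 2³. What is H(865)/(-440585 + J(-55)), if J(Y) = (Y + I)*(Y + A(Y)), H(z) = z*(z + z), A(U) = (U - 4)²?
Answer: -1496450/601607 ≈ -2.4874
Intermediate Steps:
A(U) = (-4 + U)²
H(z) = 2*z² (H(z) = z*(2*z) = 2*z²)
I = 8
J(Y) = (8 + Y)*(Y + (-4 + Y)²) (J(Y) = (Y + 8)*(Y + (-4 + Y)²) = (8 + Y)*(Y + (-4 + Y)²))
H(865)/(-440585 + J(-55)) = (2*865²)/(-440585 + (128 + (-55)² + (-55)³ - 40*(-55))) = (2*748225)/(-440585 + (128 + 3025 - 166375 + 2200)) = 1496450/(-440585 - 161022) = 1496450/(-601607) = 1496450*(-1/601607) = -1496450/601607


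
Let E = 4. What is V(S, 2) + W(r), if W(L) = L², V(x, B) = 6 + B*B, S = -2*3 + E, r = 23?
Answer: 539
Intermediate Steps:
S = -2 (S = -2*3 + 4 = -6 + 4 = -2)
V(x, B) = 6 + B²
V(S, 2) + W(r) = (6 + 2²) + 23² = (6 + 4) + 529 = 10 + 529 = 539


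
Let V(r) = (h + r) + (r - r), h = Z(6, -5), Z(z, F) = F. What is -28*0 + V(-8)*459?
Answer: -5967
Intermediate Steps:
h = -5
V(r) = -5 + r (V(r) = (-5 + r) + (r - r) = (-5 + r) + 0 = -5 + r)
-28*0 + V(-8)*459 = -28*0 + (-5 - 8)*459 = 0 - 13*459 = 0 - 5967 = -5967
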